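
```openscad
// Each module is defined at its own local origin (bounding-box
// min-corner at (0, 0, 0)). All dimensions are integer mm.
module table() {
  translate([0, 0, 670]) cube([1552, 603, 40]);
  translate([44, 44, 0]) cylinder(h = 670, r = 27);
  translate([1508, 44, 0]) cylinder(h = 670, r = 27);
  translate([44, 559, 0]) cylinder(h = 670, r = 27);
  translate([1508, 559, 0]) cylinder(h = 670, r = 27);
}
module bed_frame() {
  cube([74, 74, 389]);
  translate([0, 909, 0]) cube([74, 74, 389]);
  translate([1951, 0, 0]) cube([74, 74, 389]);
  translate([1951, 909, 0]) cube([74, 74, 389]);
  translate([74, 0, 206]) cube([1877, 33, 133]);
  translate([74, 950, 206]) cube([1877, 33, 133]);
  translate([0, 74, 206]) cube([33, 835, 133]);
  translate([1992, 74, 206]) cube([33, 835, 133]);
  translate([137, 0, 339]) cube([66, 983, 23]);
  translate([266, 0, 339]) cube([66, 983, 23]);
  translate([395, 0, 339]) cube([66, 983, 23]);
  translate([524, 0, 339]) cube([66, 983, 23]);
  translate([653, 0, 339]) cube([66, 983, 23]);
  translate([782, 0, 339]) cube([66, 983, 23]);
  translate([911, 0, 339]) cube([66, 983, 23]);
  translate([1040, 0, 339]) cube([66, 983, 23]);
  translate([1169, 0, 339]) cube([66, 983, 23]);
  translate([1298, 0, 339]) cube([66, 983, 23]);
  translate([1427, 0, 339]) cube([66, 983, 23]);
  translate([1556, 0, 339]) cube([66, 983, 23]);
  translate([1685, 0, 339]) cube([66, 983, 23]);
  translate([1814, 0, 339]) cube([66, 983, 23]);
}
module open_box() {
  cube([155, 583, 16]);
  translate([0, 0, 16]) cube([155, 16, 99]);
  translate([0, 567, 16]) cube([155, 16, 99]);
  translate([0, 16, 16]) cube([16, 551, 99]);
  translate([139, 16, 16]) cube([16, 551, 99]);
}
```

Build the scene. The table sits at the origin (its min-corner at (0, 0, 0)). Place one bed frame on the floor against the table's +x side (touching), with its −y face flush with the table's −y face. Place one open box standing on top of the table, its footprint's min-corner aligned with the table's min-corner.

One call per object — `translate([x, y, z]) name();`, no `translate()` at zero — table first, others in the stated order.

table();
translate([1552, 0, 0]) bed_frame();
translate([0, 0, 710]) open_box();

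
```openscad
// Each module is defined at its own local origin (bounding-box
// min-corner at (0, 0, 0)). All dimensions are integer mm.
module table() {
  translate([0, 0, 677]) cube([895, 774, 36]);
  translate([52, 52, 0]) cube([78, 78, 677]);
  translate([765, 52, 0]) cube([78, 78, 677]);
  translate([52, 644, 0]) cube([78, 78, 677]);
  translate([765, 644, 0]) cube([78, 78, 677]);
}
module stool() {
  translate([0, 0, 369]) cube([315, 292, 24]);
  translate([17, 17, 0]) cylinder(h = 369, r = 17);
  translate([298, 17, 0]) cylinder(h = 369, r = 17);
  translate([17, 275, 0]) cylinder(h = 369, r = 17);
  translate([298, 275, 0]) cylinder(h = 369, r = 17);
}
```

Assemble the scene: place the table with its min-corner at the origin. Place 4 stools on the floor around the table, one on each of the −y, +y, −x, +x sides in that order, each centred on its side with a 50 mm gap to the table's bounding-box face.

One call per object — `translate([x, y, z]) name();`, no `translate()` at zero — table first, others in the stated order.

table();
translate([290, -342, 0]) stool();
translate([290, 824, 0]) stool();
translate([-365, 241, 0]) stool();
translate([945, 241, 0]) stool();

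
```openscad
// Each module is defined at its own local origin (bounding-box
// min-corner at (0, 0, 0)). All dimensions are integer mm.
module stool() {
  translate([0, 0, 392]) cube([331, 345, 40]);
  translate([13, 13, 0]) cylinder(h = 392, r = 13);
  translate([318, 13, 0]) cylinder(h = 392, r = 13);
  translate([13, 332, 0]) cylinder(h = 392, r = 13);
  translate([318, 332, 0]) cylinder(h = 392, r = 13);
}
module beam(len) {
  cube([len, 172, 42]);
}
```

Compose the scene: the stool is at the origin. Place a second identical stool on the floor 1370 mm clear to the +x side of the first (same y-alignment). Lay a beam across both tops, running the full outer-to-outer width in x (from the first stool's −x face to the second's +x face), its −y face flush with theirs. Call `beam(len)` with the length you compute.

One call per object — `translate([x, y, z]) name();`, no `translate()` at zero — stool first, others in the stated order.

stool();
translate([1701, 0, 0]) stool();
translate([0, 0, 432]) beam(2032);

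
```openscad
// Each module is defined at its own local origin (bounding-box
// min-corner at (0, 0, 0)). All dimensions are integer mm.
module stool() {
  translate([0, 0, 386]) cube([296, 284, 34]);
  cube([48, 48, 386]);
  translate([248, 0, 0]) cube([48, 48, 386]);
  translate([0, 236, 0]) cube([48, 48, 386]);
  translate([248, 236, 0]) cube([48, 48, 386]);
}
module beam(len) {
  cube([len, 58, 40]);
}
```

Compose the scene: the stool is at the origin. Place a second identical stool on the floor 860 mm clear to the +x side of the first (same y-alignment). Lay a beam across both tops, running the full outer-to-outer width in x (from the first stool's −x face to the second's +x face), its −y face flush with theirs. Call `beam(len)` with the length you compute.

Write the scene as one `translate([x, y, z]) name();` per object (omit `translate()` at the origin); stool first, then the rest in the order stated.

stool();
translate([1156, 0, 0]) stool();
translate([0, 0, 420]) beam(1452);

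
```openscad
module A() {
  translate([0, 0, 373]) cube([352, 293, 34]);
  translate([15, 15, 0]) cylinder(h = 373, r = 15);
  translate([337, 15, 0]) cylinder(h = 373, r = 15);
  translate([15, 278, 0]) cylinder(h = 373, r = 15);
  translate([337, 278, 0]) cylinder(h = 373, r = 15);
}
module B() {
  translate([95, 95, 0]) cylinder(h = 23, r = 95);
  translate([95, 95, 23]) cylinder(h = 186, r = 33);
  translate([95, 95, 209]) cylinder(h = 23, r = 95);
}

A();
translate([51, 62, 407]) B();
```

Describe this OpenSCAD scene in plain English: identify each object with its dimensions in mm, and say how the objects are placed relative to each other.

A is a simple wooden stool: a rectangular seat 352 mm (x) by 293 mm (y), 34 mm thick, top face at z = 407 mm, on four round legs, each 30 mm in diameter. The legs rest on z = 0, each leg's axis is inset half a diameter from the nearest pair of seat edges (so the leg's bounding box is flush with the corner).

B is a spool: two coaxial disc flanges of radius 95 mm and thickness 23 mm, joined by a core cylinder of radius 33 mm and height 186 mm. The lower flange rests on z = 0 and the three cylinders share a vertical axis.

The spool is on top of the stool.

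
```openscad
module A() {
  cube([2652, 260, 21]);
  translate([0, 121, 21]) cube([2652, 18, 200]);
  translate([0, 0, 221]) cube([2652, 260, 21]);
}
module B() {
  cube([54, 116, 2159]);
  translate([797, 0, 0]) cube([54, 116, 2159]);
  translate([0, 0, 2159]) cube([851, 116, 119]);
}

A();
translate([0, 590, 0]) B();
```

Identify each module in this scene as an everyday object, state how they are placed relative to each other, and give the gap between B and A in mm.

The door frame's nearest face is 330 mm from the I-beam's +y face.

A is an I-beam. B is a door frame. The door frame is on the floor beside the I-beam on its +y side. The gap between the door frame and the I-beam is 330 mm.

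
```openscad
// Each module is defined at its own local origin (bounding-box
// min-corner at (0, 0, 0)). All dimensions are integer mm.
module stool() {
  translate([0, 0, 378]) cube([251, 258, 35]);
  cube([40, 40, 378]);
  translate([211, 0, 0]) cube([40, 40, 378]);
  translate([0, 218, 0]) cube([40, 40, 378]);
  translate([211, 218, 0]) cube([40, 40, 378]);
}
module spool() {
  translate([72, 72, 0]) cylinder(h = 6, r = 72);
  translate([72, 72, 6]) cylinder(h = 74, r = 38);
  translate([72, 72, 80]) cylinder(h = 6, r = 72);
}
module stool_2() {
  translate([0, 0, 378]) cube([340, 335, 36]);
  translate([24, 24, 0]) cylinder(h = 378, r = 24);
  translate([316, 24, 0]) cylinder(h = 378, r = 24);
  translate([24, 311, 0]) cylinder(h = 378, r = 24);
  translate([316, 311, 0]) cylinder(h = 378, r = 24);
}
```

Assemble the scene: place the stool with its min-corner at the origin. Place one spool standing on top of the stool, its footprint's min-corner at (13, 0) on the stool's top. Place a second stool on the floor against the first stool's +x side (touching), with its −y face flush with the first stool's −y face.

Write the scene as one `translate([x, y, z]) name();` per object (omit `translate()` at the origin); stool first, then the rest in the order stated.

stool();
translate([13, 0, 413]) spool();
translate([251, 0, 0]) stool_2();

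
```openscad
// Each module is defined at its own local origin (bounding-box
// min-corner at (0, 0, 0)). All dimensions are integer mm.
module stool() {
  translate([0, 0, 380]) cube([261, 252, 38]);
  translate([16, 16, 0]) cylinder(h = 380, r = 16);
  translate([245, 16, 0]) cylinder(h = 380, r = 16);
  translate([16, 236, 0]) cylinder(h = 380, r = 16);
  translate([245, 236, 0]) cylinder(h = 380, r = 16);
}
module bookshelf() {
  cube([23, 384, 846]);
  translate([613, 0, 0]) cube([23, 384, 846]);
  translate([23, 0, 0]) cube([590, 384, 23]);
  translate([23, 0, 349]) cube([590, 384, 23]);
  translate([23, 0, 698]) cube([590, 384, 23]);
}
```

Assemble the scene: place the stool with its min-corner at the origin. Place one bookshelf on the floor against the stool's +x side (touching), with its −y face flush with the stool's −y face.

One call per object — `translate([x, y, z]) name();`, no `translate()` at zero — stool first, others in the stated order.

stool();
translate([261, 0, 0]) bookshelf();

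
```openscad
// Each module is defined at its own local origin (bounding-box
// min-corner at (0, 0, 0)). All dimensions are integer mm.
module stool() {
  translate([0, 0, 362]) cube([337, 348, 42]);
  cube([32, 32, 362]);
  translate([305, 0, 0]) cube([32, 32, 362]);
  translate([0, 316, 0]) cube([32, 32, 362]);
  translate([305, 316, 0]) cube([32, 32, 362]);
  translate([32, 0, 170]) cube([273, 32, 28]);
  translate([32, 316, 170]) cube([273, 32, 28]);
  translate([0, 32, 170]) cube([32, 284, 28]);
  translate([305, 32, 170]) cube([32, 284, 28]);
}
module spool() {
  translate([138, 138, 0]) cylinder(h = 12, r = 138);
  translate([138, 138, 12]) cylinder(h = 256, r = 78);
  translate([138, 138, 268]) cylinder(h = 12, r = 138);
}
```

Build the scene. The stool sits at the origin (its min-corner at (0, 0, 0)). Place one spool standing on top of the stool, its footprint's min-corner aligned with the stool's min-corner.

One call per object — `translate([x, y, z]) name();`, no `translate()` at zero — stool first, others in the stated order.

stool();
translate([0, 0, 404]) spool();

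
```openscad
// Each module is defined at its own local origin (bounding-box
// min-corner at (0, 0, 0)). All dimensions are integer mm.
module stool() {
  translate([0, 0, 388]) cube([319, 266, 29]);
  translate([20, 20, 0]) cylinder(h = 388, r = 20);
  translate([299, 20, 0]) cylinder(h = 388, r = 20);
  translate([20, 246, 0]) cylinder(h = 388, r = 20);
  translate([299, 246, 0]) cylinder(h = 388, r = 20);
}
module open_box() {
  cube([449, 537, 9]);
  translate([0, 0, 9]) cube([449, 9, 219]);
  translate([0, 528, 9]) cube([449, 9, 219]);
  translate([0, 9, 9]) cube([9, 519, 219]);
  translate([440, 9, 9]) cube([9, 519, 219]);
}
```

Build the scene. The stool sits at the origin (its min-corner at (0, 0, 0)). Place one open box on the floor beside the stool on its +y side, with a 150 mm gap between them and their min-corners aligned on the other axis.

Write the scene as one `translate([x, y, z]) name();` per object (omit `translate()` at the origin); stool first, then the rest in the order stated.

stool();
translate([0, 416, 0]) open_box();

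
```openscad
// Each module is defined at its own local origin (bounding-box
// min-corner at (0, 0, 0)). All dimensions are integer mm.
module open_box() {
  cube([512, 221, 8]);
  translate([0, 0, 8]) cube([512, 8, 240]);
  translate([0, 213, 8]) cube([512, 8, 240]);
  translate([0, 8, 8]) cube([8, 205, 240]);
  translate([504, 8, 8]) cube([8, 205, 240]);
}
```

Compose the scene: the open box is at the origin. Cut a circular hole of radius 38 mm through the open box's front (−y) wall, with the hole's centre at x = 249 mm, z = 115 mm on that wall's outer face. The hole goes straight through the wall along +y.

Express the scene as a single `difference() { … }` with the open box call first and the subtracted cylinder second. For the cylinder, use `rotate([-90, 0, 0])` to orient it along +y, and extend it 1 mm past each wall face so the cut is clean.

difference() {
  open_box();
  translate([249, -1, 115]) rotate([-90, 0, 0]) cylinder(h = 10, r = 38);
}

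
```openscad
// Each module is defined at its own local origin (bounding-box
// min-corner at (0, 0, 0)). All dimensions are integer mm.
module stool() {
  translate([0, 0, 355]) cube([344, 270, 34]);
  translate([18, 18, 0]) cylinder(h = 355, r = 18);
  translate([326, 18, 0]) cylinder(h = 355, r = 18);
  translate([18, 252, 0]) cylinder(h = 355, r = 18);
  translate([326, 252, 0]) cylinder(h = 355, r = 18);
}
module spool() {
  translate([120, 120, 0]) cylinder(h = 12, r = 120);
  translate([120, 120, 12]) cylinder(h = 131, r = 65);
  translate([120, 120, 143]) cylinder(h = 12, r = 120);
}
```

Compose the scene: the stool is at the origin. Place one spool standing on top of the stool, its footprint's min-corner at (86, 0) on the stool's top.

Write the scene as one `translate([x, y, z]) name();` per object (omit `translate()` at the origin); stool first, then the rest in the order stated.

stool();
translate([86, 0, 389]) spool();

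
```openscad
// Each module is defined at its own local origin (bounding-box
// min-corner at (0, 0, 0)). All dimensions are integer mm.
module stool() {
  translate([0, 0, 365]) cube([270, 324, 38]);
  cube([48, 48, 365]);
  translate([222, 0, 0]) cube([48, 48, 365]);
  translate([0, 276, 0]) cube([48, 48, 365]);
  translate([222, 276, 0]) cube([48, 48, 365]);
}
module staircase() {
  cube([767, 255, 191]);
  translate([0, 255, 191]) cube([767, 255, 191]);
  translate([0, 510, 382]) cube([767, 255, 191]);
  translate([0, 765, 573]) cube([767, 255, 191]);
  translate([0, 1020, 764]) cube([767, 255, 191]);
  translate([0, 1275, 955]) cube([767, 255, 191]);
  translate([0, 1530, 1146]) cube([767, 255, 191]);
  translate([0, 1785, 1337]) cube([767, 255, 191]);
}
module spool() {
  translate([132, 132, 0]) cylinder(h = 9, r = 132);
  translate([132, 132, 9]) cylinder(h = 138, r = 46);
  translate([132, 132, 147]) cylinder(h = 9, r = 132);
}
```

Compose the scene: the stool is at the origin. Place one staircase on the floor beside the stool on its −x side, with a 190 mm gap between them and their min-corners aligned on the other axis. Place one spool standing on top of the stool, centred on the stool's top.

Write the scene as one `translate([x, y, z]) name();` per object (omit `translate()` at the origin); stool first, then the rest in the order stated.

stool();
translate([-957, 0, 0]) staircase();
translate([3, 30, 403]) spool();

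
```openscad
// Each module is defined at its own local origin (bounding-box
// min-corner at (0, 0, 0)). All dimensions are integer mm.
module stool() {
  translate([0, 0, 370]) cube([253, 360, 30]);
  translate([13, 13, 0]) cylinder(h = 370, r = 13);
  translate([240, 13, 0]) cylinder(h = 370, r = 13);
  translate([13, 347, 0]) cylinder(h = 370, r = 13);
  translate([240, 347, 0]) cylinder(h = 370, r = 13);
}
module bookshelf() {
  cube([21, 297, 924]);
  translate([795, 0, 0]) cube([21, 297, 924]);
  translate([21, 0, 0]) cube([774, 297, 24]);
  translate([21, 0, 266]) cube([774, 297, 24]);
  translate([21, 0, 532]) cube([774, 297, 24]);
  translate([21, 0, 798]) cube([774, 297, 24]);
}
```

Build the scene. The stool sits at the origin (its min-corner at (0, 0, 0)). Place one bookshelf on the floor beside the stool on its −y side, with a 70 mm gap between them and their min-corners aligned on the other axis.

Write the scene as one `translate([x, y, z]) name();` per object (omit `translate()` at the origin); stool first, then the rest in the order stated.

stool();
translate([0, -367, 0]) bookshelf();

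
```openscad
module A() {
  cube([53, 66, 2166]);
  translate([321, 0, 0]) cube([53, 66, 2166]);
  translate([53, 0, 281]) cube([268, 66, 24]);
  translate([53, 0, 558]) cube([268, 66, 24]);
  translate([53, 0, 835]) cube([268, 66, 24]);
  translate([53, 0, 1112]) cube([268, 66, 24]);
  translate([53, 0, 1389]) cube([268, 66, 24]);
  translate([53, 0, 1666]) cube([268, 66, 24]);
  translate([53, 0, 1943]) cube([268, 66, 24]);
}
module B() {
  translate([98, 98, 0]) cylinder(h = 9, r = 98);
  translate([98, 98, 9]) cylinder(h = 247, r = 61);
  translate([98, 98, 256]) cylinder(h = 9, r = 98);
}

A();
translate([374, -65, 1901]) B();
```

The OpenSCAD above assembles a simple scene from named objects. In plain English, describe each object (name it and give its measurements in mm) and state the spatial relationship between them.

A is a wooden ladder with two side rails of 53×66 mm section and 2166 mm height, set 374 mm apart overall. Between them run 7 rectangular rungs (66 mm deep, 24 mm thick), front faces flush with the rails' −y face. The bottom of the first rung is 281 mm above the floor and each subsequent rung is 277 mm higher than the one below.

B is a spool: two coaxial disc flanges of radius 98 mm and thickness 9 mm, joined by a core cylinder of radius 61 mm and height 247 mm. The lower flange rests on z = 0 and the three cylinders share a vertical axis.

The spool is beside the ladder with their tops flush at z = 2166.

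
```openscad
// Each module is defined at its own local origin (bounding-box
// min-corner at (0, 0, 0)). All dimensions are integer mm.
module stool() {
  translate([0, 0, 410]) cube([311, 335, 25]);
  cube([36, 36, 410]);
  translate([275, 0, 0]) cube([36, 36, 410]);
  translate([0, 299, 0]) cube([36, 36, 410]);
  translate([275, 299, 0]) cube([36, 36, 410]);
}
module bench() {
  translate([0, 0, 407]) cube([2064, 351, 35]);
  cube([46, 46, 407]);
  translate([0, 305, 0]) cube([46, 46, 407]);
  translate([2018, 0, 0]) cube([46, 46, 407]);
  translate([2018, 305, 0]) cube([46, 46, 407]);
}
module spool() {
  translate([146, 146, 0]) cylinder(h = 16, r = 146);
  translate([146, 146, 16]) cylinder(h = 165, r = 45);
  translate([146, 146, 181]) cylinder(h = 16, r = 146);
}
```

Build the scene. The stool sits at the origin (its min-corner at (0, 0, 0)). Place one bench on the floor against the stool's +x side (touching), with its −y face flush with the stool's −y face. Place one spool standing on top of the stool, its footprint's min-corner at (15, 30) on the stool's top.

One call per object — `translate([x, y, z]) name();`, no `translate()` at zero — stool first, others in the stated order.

stool();
translate([311, 0, 0]) bench();
translate([15, 30, 435]) spool();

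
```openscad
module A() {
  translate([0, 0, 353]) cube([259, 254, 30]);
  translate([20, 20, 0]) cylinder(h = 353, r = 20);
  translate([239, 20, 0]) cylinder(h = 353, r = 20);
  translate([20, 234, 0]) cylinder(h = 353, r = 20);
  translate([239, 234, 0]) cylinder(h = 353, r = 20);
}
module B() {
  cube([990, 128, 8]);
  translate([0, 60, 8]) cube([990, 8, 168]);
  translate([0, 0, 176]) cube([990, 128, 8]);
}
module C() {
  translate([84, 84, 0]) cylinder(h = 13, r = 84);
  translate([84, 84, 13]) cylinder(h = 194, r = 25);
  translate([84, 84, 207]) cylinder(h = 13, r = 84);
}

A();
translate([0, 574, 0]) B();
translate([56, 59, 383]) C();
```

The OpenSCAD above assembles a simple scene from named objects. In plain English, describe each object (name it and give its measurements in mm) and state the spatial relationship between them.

A is a four-legged stool. The seat is a 259×254×30 mm slab whose top surface is at z = 383 mm; four round legs, each 40 mm in diameter, run from the floor (z = 0) to the underside of the seat, each leg's axis is inset half a diameter from the nearest pair of seat edges (so the leg's bounding box is flush with the corner).

B is an I-beam lying along x, 990 mm long. Overall section height 184 mm. Two flanges 128 mm wide (y) and 8 mm thick, one on the floor and one at the top; a web 8 mm thick runs between them, centred on the flange width.

C is a spool: two coaxial disc flanges of radius 84 mm and thickness 13 mm, joined by a core cylinder of radius 25 mm and height 194 mm. The lower flange rests on z = 0 and the three cylinders share a vertical axis.

The I-beam is on the floor beside the stool on its +y side. The spool is on top of the stool.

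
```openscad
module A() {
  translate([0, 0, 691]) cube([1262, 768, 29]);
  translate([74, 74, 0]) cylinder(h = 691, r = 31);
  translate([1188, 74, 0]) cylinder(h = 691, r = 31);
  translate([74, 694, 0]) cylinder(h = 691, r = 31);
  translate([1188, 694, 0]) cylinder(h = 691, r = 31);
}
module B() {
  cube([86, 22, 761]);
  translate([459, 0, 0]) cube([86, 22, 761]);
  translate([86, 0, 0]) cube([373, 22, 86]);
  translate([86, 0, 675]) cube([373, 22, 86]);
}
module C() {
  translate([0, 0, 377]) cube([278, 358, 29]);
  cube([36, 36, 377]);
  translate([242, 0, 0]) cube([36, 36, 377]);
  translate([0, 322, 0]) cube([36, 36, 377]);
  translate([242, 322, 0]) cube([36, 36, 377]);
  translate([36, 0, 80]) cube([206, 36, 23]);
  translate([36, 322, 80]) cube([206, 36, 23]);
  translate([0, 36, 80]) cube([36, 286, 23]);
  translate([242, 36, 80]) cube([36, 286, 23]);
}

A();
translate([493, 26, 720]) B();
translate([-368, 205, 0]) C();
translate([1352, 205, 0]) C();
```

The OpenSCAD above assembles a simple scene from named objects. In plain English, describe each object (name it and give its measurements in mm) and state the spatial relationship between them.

A is a rectangular dining table. The top is 1262×768×29 mm with its upper surface at z = 720 mm. It stands on four round legs of 62 mm diameter, each leg's bounding box inset 43 mm from the nearest pair of top edges, running from the floor to the underside of the top.

B is a rectangular picture frame lying in the x–z plane (depth along y). The opening is 373 mm wide (x) by 589 mm tall (z), surrounded by a border 86 mm wide on all four sides. The frame is 22 mm deep and is made of two full-height vertical stiles with two horizontal rails fitted between them.

C is a four-legged stool. The seat is 278×358 mm, 29 mm thick, top at z = 406 mm. It stands on four square legs, each 36×36 mm in cross-section, from z = 0 to the seat underside, each flush with a corner of the seat. Four stretchers, 36 mm wide and 23 mm tall, connect adjacent legs with their undersides at z = 80 mm, each running between the inner faces of the legs it joins and aligned with the legs' outer faces on the other axis.

The picture frame is on top of the table. Two stools sit around the table at the −x, +x sides.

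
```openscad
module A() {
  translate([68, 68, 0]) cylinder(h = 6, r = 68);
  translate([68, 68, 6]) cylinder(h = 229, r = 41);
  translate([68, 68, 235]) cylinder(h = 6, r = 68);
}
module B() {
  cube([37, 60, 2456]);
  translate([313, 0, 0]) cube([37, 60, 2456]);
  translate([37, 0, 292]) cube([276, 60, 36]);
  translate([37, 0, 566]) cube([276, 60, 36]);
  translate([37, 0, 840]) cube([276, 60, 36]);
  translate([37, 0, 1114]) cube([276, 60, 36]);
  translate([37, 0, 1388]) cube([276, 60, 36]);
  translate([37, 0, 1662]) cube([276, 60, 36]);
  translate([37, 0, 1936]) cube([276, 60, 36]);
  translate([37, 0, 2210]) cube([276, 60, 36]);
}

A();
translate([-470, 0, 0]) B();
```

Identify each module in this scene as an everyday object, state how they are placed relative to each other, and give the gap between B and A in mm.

A is a spool. B is a ladder. The ladder is on the floor beside the spool on its −x side. The gap between the ladder and the spool is 120 mm.

The ladder's nearest face is 120 mm from the spool's −x face.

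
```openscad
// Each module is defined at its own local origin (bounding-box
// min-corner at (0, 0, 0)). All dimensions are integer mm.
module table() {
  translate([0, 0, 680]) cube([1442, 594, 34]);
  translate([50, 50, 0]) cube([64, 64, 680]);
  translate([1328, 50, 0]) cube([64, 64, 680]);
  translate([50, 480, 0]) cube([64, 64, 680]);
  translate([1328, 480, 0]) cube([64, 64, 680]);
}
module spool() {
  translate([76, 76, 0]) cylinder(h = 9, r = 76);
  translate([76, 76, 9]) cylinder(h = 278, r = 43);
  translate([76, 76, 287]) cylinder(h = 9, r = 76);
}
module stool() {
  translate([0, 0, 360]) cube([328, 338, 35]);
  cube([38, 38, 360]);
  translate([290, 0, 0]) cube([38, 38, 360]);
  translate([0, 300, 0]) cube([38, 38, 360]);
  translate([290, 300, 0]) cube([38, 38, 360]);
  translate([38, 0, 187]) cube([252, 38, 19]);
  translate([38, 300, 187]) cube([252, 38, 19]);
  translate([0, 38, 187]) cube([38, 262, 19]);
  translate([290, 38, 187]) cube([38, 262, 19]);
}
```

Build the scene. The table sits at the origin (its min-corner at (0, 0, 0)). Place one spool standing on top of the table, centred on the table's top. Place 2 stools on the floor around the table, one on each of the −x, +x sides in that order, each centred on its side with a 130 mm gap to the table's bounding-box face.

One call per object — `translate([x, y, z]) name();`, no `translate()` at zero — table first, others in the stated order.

table();
translate([645, 221, 714]) spool();
translate([-458, 128, 0]) stool();
translate([1572, 128, 0]) stool();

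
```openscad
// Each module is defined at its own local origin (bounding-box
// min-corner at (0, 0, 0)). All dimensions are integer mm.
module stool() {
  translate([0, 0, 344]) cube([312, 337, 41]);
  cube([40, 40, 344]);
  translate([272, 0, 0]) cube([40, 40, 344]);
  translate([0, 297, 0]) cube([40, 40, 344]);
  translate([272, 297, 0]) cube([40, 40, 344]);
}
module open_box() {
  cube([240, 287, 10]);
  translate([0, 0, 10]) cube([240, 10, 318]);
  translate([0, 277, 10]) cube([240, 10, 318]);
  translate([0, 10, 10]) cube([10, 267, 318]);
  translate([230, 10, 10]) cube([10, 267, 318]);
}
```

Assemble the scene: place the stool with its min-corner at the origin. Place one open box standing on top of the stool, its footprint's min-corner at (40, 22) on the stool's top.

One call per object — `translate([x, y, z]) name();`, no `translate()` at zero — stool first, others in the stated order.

stool();
translate([40, 22, 385]) open_box();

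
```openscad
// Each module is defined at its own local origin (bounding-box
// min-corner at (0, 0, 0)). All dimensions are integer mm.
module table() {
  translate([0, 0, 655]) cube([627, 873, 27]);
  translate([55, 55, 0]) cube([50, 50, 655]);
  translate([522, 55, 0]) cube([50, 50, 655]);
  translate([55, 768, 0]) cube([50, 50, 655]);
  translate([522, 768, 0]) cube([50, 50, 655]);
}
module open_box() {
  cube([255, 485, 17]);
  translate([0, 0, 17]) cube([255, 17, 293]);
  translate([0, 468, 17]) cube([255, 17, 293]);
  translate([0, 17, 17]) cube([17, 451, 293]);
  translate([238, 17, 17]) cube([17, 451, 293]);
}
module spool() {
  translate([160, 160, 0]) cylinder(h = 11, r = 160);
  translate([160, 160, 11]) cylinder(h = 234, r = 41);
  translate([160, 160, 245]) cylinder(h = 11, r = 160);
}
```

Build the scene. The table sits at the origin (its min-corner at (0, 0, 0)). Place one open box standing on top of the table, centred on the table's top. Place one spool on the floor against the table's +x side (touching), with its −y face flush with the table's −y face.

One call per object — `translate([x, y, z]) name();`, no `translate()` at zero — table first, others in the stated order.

table();
translate([186, 194, 682]) open_box();
translate([627, 0, 0]) spool();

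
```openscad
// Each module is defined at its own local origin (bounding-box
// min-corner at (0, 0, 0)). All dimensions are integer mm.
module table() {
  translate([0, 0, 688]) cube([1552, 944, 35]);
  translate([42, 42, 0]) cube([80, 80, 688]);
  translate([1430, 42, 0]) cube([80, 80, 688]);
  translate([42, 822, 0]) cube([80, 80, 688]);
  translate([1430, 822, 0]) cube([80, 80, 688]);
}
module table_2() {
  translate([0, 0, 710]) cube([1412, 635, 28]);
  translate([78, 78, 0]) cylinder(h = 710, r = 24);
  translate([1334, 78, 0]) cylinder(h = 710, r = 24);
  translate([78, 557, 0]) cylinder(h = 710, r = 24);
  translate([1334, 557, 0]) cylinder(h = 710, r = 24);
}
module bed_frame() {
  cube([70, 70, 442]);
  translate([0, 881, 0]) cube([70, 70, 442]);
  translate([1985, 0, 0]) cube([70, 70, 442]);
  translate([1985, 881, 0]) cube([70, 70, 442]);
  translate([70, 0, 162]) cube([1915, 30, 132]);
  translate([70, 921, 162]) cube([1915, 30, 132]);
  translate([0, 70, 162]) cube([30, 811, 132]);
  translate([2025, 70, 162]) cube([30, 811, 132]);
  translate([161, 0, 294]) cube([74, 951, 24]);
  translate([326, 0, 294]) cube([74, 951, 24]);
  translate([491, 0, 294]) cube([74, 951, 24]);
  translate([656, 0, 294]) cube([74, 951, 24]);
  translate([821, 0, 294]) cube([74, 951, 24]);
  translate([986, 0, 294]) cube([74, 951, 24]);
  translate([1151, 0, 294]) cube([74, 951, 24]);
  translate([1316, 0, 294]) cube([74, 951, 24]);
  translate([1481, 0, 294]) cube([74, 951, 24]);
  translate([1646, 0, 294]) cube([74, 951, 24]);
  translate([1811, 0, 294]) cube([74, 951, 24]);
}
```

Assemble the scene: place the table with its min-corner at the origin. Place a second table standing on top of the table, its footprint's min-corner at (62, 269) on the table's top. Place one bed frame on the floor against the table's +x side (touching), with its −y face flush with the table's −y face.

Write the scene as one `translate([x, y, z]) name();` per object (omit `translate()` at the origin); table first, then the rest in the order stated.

table();
translate([62, 269, 723]) table_2();
translate([1552, 0, 0]) bed_frame();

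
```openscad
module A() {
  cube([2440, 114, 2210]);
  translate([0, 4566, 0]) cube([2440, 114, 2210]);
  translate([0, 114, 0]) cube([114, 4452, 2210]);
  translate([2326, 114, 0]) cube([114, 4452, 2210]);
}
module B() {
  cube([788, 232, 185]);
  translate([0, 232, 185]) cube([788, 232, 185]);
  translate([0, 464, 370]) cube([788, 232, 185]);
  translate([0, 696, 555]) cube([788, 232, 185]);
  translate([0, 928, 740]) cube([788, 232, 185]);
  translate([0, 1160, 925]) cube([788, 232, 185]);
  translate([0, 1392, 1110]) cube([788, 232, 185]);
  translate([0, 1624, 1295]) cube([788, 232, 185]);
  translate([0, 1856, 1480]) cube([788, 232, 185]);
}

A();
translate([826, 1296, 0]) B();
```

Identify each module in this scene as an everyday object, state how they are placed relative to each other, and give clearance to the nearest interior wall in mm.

Clearances: x = 712, y = 1182; minimum 712 mm.

A is a house frame. B is a staircase. The staircase sits inside the house frame, centred. The clearance to the nearest interior wall is 712 mm.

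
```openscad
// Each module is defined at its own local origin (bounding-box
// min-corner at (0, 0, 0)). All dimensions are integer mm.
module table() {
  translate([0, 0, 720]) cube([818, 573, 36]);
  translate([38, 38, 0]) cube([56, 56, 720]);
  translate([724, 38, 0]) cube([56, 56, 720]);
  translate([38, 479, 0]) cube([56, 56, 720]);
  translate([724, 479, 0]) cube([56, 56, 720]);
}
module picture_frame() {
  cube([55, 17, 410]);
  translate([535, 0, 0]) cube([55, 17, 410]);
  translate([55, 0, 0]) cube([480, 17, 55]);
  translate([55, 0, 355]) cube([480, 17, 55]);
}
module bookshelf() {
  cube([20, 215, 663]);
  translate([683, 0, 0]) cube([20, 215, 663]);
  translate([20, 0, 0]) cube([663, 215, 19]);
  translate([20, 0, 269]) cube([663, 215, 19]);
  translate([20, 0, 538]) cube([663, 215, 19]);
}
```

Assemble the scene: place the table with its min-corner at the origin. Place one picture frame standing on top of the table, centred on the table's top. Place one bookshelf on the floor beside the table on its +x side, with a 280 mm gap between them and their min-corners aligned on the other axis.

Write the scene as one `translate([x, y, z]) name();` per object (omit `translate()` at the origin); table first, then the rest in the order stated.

table();
translate([114, 278, 756]) picture_frame();
translate([1098, 0, 0]) bookshelf();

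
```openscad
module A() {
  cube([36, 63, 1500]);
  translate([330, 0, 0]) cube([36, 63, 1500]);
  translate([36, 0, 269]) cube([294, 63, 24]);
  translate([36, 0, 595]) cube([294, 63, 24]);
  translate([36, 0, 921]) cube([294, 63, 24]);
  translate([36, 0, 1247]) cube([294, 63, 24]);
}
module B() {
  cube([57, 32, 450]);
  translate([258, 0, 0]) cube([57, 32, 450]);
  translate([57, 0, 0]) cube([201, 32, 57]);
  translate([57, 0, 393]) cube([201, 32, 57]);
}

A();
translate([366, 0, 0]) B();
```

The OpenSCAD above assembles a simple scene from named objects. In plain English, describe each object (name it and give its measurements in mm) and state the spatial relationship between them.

A is a wooden ladder with two side rails of 36×63 mm section and 1500 mm height, set 366 mm apart overall. Between them run 4 rectangular rungs (63 mm deep, 24 mm thick), front faces flush with the rails' −y face. The bottom of the first rung is 269 mm above the floor and each subsequent rung is 326 mm higher than the one below.

B is a rectangular picture frame lying in the x–z plane (depth along y). The opening is 201 mm wide (x) by 336 mm tall (z), surrounded by a border 57 mm wide on all four sides. The frame is 32 mm deep and is made of two full-height vertical stiles with two horizontal rails fitted between them.

The picture frame is against the ladder's +x side, with their −y faces flush.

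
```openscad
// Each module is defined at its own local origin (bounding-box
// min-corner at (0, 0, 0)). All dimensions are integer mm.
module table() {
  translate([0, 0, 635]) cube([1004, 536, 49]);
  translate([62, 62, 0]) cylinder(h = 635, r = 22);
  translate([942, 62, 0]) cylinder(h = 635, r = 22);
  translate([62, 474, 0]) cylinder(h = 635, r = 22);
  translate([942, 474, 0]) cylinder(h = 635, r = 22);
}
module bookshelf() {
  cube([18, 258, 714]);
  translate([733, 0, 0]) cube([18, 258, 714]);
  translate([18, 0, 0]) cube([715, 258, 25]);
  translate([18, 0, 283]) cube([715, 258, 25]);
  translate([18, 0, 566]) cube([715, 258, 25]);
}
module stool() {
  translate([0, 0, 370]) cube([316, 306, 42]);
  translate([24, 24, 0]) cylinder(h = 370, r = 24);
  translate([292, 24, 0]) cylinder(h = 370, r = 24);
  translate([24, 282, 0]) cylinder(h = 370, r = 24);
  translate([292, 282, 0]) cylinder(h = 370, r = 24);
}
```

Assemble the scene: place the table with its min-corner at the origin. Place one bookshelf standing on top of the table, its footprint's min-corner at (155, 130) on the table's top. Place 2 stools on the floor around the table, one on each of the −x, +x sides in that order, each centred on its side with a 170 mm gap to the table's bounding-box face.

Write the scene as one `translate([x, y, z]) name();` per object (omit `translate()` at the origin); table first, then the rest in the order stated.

table();
translate([155, 130, 684]) bookshelf();
translate([-486, 115, 0]) stool();
translate([1174, 115, 0]) stool();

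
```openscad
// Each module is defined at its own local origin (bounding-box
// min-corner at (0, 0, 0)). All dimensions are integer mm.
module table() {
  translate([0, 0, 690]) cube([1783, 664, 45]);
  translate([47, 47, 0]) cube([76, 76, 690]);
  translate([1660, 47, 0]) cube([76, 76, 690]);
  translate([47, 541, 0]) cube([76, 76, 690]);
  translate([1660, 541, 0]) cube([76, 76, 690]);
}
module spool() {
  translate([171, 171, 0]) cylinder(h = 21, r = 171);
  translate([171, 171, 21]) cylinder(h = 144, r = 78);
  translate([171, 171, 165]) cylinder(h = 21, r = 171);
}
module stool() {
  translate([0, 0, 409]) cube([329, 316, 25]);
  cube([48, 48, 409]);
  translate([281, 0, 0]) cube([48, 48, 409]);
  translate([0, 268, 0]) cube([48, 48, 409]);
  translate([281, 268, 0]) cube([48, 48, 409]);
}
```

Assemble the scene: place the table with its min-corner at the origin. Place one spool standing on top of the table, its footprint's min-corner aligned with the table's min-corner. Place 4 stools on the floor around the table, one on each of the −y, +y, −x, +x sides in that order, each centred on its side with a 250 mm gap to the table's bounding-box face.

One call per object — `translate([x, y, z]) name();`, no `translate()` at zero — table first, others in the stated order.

table();
translate([0, 0, 735]) spool();
translate([727, -566, 0]) stool();
translate([727, 914, 0]) stool();
translate([-579, 174, 0]) stool();
translate([2033, 174, 0]) stool();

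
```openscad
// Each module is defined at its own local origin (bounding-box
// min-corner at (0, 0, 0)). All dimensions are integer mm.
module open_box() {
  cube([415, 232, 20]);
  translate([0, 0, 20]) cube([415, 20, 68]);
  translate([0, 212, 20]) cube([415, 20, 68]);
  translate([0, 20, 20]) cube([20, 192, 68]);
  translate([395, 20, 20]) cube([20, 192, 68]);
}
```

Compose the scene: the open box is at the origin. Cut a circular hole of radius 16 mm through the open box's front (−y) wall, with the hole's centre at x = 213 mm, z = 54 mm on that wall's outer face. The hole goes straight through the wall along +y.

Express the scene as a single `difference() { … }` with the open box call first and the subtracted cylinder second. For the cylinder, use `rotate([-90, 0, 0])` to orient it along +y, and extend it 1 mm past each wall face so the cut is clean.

difference() {
  open_box();
  translate([213, -1, 54]) rotate([-90, 0, 0]) cylinder(h = 22, r = 16);
}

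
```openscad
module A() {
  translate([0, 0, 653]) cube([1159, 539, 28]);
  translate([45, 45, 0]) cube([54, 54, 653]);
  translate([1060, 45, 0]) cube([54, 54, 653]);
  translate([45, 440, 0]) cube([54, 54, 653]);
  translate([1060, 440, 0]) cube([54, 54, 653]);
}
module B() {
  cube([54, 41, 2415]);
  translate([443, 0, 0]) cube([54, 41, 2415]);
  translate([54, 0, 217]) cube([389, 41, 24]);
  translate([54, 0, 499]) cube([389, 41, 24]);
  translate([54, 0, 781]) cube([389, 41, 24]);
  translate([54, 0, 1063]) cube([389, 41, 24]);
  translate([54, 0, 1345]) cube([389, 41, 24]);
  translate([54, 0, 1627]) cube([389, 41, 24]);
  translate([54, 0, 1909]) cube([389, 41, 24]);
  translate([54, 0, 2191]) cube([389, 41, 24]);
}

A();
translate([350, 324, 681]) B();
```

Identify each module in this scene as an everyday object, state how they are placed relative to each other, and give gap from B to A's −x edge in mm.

A is a table. B is a ladder. The ladder is on top of the table. The gap from the ladder to the table's −x edge is 350 mm.

The ladder's min-x is at 350; the table's min-x is 0; gap = 350 mm.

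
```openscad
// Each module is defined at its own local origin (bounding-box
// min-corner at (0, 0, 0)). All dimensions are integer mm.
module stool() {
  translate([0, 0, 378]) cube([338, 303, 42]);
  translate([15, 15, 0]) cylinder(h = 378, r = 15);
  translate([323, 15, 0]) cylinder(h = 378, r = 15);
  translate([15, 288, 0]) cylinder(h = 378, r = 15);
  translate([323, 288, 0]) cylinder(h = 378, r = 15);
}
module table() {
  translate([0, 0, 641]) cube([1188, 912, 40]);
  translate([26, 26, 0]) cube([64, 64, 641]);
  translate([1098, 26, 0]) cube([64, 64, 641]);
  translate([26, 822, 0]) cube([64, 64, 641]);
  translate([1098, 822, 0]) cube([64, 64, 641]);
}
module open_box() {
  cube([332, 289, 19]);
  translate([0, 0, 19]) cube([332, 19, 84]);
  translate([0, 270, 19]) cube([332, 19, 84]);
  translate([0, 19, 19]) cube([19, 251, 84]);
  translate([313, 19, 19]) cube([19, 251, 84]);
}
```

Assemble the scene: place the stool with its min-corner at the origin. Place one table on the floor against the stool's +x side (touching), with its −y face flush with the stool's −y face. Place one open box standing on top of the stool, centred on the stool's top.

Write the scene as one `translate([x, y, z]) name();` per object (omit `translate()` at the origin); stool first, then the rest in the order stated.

stool();
translate([338, 0, 0]) table();
translate([3, 7, 420]) open_box();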